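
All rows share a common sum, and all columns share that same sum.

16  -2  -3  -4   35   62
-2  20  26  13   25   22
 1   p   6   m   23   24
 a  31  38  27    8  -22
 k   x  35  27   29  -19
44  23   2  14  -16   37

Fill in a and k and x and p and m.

Rows 1 and 2 both sum to 104, so that's the common total.
Row 4 has 31 + 38 + 27 + 8 − 22 = 82; the blank must be 104 − 82 = 22.
Column 1 has 16 − 2 + 1 + 22 + 44 = 81; the blank must be 104 − 81 = 23.
Column 4 has -4 + 13 + 27 + 27 + 14 = 77; the blank must be 104 − 77 = 27.
Row 3 has 1 + 6 + 27 + 23 + 24 = 81; the blank must be 104 − 81 = 23.
Row 5 has 23 + 35 + 27 + 29 − 19 = 95; the blank must be 104 − 95 = 9.

a = 22, k = 23, x = 9, p = 23, m = 27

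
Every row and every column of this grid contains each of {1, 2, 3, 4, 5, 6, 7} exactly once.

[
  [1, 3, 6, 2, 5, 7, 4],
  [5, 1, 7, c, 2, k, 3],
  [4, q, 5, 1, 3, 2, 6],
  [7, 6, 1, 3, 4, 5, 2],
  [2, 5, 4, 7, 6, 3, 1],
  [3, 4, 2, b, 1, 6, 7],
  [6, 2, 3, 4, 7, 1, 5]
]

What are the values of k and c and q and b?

For row 6, column 4: row 6 already has {1, 2, 3, 4, 6, 7}; that leaves 5.
For row 2, column 4: column 4 already has {1, 2, 3, 4, 5, 7}; that leaves 6.
Cell (3,2): row 3 already has {1, 2, 3, 4, 5, 6} → 7.
At (row 2, col 6): row 2 already has {1, 2, 3, 5, 6, 7}, so the value is 4.

k = 4, c = 6, q = 7, b = 5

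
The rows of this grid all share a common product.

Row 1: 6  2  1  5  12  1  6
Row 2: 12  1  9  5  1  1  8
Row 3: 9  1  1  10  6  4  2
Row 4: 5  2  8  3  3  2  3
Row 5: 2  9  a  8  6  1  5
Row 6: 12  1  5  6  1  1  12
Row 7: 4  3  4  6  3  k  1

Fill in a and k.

Rows 2 and 6 each multiply to 4320, so every row has product 4320.
Row 5: 2×9×8×6×1×5 = 4320, so the missing entry is 4320 ÷ 4320 = 1.
Row 7: 4×3×4×6×3×1 = 864, so the missing entry is 4320 ÷ 864 = 5.

a = 1, k = 5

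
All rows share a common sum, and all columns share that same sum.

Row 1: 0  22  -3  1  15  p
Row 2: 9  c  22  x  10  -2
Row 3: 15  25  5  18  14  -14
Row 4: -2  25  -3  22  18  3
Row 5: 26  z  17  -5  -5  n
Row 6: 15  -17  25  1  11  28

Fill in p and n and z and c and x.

Rows 3 and 4 both sum to 63, so that's the common total.
Row 1: 0 + 22 − 3 + 1 + 15 = 35, so its missing entry is 63 − 35 = 28.
Column 6: 28 − 2 − 14 + 3 + 28 = 43, so its missing entry is 63 − 43 = 20.
Row 5: 26 + 17 − 5 − 5 + 20 = 53, so its missing entry is 63 − 53 = 10.
Column 2: 22 + 25 + 25 + 10 − 17 = 65, so its missing entry is 63 − 65 = -2.
Row 2: 9 − 2 + 22 + 10 − 2 = 37, so its missing entry is 63 − 37 = 26.

p = 28, n = 20, z = 10, c = -2, x = 26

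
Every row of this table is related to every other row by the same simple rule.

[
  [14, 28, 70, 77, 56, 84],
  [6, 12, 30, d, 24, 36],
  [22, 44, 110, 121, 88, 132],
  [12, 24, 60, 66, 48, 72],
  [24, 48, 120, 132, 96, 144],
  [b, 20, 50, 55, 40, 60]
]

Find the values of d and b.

d = 33, b = 10

Each row is a constant multiple of every other row — this is a multiplication table with the headers hidden.
Row 2 is 24/56 = 3/7 times row 1, so its entry in column 4 is 77 × 3/7 = 33.
Row 6 is 40/56 = 5/7 times row 1, so its entry in column 1 is 14 × 5/7 = 10.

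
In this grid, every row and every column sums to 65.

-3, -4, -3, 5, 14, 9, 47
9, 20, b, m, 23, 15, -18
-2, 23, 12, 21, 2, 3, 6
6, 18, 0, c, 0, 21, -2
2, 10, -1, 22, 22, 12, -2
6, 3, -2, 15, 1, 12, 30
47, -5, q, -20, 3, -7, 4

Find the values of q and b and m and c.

The known cells in row 7 total 22, leaving 65 − 22 = 43 for the blank.
The known cells in column 3 total 49, leaving 65 − 49 = 16 for the blank.
The known cells in row 2 total 65, leaving 65 − 65 = 0 for the blank.
The known cells in row 4 total 43, leaving 65 − 43 = 22 for the blank.

q = 43, b = 16, m = 0, c = 22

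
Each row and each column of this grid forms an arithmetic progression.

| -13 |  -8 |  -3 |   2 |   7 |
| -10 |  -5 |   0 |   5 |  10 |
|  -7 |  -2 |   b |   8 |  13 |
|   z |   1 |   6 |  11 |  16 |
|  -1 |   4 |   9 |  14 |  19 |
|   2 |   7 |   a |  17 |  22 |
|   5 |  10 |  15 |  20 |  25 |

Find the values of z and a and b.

z = -4, a = 12, b = 3

Along each row the entries change by 5 per step; down each column they change by 3.
Row 4: from 1 at column 2, stepping by 5 to column 1 gives -4.
Row 6: from 2 at column 1, stepping by 5 to column 3 gives 12.
Row 3: from -7 at column 1, stepping by 5 to column 3 gives 3.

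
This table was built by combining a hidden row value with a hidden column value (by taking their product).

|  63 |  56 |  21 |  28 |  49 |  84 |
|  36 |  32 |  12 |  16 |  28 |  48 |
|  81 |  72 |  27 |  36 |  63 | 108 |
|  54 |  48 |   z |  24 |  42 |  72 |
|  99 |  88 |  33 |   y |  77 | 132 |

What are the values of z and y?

Each row is a constant multiple of every other row — this is a multiplication table with the headers hidden.
Row 4 is 42/49 = 6/7 times row 1, so its entry in column 3 is 21 × 6/7 = 18.
Row 5 is 77/49 = 11/7 times row 1, so its entry in column 4 is 28 × 11/7 = 44.

z = 18, y = 44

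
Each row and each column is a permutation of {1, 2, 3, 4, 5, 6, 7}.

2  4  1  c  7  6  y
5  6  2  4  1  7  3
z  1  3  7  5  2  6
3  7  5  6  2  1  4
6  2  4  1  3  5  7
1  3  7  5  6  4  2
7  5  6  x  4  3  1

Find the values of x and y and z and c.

x = 2, y = 5, z = 4, c = 3

At (row 7, col 4): row 7 already has {1, 3, 4, 5, 6, 7}, so the value is 2.
For row 1, column 4: column 4 already has {1, 2, 4, 5, 6, 7}; that leaves 3.
Cell (3,1): row 3 already has {1, 2, 3, 5, 6, 7} → 4.
At (row 1, col 7): row 1 already has {1, 2, 3, 4, 6, 7}, so the value is 5.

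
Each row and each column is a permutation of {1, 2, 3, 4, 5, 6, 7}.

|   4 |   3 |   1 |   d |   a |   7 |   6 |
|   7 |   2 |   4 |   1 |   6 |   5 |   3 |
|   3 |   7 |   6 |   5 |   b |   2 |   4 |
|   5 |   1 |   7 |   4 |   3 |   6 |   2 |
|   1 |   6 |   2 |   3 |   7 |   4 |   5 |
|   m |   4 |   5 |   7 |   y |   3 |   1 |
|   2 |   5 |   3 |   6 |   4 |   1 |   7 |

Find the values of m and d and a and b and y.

Cell (3,5): row 3 already has {2, 3, 4, 5, 6, 7} → 1.
For row 1, column 4: column 4 already has {1, 3, 4, 5, 6, 7}; that leaves 2.
Cell (1,5): row 1 already has {1, 2, 3, 4, 6, 7} → 5.
At (row 6, col 5): column 5 already has {1, 3, 4, 5, 6, 7}, so the value is 2.
At (row 6, col 1): row 6 already has {1, 2, 3, 4, 5, 7}, so the value is 6.

m = 6, d = 2, a = 5, b = 1, y = 2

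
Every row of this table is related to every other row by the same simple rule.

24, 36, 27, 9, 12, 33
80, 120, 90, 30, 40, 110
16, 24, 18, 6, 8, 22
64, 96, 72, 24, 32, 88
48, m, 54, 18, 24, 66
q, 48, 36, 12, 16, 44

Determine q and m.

q = 32, m = 72

Each row is a constant multiple of every other row — this is a multiplication table with the headers hidden.
Row 6 is 36/27 = 4/3 times row 1, so its entry in column 1 is 24 × 4/3 = 32.
Row 5 is 54/27 = 2/1 times row 1, so its entry in column 2 is 36 × 2/1 = 72.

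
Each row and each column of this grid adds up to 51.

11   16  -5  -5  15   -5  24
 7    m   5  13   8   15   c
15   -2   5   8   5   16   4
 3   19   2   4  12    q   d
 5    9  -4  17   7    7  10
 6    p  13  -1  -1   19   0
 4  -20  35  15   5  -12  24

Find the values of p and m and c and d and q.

p = 15, m = 14, c = -11, d = 0, q = 11

The known cells in row 6 total 36, leaving 51 − 36 = 15 for the blank.
The known cells in column 2 total 37, leaving 51 − 37 = 14 for the blank.
The known cells in row 2 total 62, leaving 51 − 62 = -11 for the blank.
The known cells in column 7 total 51, leaving 51 − 51 = 0 for the blank.
The known cells in row 4 total 40, leaving 51 − 40 = 11 for the blank.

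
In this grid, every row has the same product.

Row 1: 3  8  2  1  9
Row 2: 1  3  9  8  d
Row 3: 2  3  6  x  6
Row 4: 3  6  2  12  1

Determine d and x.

d = 2, x = 2

Rows 1 and 4 each multiply to 432, so every row has product 432.
Row 2: 1×3×9×8 = 216, so the missing entry is 432 ÷ 216 = 2.
Row 3: 2×3×6×6 = 216, so the missing entry is 432 ÷ 216 = 2.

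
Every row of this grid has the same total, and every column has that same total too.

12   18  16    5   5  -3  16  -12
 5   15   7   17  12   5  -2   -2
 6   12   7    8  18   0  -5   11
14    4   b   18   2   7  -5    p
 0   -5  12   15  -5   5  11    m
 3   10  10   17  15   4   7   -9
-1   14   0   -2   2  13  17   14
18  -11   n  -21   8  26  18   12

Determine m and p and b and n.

Rows 1 and 2 both sum to 57, so that's the common total.
Row 5: 0 − 5 + 12 + 15 − 5 + 5 + 11 = 33, so its missing entry is 57 − 33 = 24.
Column 8: -12 − 2 + 11 + 24 − 9 + 14 + 12 = 38, so its missing entry is 57 − 38 = 19.
Row 4: 14 + 4 + 18 + 2 + 7 − 5 + 19 = 59, so its missing entry is 57 − 59 = -2.
Row 8: 18 − 11 − 21 + 8 + 26 + 18 + 12 = 50, so its missing entry is 57 − 50 = 7.

m = 24, p = 19, b = -2, n = 7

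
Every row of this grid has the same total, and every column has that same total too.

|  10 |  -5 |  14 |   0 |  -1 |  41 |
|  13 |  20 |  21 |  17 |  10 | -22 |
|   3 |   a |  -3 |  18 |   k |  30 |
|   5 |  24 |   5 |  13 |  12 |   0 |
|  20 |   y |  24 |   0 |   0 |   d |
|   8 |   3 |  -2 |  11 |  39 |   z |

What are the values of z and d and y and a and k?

z = 0, d = 10, y = 5, a = 12, k = -1

Rows 1 and 2 both sum to 59, so that's the common total.
The known cells in column 5 total 60, leaving 59 − 60 = -1 for the blank.
The known cells in row 6 total 59, leaving 59 − 59 = 0 for the blank.
The known cells in row 3 total 47, leaving 59 − 47 = 12 for the blank.
The known cells in column 6 total 49, leaving 59 − 49 = 10 for the blank.
The known cells in row 5 total 54, leaving 59 − 54 = 5 for the blank.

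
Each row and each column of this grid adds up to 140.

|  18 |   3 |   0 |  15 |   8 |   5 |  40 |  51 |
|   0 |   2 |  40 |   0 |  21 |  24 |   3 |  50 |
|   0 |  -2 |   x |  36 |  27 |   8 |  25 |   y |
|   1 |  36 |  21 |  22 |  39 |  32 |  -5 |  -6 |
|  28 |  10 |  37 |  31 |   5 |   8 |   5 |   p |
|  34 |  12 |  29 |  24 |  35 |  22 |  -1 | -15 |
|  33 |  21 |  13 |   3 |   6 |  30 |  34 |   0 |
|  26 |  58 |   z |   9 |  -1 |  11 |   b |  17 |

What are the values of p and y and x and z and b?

p = 16, y = 27, x = 19, z = -19, b = 39

The known cells in column 7 total 101, leaving 140 − 101 = 39 for the blank.
The known cells in row 8 total 159, leaving 140 − 159 = -19 for the blank.
The known cells in column 3 total 121, leaving 140 − 121 = 19 for the blank.
The known cells in row 3 total 113, leaving 140 − 113 = 27 for the blank.
The known cells in row 5 total 124, leaving 140 − 124 = 16 for the blank.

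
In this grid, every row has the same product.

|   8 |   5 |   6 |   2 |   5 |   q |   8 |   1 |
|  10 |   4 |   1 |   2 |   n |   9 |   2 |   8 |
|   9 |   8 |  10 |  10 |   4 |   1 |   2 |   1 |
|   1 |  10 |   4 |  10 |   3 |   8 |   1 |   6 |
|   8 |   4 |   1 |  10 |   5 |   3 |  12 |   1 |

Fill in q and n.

q = 3, n = 5

Rows 4 and 5 each multiply to 57600, so every row has product 57600.
Row 1: 8×5×6×2×5×8×1 = 19200, so the missing entry is 57600 ÷ 19200 = 3.
Row 2: 10×4×1×2×9×2×8 = 11520, so the missing entry is 57600 ÷ 11520 = 5.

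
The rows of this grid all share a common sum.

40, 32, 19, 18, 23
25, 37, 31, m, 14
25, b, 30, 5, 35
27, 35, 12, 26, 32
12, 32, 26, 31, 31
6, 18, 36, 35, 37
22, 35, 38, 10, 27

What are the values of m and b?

m = 25, b = 37

Rows 5 and 6 both add up to 132, so every row sums to 132.
Row 2: 25 + 37 + 31 + 14 = 107, so the missing entry is 132 − 107 = 25.
Row 3: 25 + 30 + 5 + 35 = 95, so the missing entry is 132 − 95 = 37.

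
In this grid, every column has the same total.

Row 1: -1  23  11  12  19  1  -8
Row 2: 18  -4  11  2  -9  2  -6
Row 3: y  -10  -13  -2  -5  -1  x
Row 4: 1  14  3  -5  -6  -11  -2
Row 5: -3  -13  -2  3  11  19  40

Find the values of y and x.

Column 3 sums to 10 and so does column 6; that's the common total.
In column 1 the known cells total 15, leaving 10 − 15 = -5.
In column 7 the known cells total 24, leaving 10 − 24 = -14.

y = -5, x = -14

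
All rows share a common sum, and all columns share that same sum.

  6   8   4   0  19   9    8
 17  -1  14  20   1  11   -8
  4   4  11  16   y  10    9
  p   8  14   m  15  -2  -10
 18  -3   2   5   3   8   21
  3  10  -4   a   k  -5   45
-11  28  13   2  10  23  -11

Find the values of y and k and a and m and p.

y = 0, k = 6, a = -1, m = 12, p = 17

Rows 1 and 2 both sum to 54, so that's the common total.
Row 3: 4 + 4 + 11 + 16 + 10 + 9 = 54, so its missing entry is 54 − 54 = 0.
Column 5: 19 + 1 + 0 + 15 + 3 + 10 = 48, so its missing entry is 54 − 48 = 6.
Column 1: 6 + 17 + 4 + 18 + 3 − 11 = 37, so its missing entry is 54 − 37 = 17.
Row 4: 17 + 8 + 14 + 15 − 2 − 10 = 42, so its missing entry is 54 − 42 = 12.
Row 6: 3 + 10 − 4 + 6 − 5 + 45 = 55, so its missing entry is 54 − 55 = -1.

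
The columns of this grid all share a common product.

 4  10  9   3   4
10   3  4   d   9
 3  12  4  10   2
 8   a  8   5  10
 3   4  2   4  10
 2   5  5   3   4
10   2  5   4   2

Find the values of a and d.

Columns 3 and 5 each multiply to 57600, so every column has product 57600.
Column 2: 10×3×12×4×5×2 = 14400, so the missing entry is 57600 ÷ 14400 = 4.
Column 4: 3×10×5×4×3×4 = 7200, so the missing entry is 57600 ÷ 7200 = 8.

a = 4, d = 8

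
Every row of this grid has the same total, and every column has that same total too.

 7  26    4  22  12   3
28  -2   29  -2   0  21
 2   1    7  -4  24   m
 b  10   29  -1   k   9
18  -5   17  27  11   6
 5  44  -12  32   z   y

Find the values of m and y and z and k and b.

m = 44, y = -9, z = 14, k = 13, b = 14

Rows 1 and 2 both sum to 74, so that's the common total.
The known cells in column 1 total 60, leaving 74 − 60 = 14 for the blank.
The known cells in row 4 total 61, leaving 74 − 61 = 13 for the blank.
The known cells in column 5 total 60, leaving 74 − 60 = 14 for the blank.
The known cells in row 6 total 83, leaving 74 − 83 = -9 for the blank.
The known cells in row 3 total 30, leaving 74 − 30 = 44 for the blank.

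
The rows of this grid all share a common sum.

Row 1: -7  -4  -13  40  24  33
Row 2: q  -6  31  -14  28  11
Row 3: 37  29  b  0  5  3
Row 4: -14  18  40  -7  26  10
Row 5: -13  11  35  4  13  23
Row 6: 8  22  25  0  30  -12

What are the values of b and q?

Rows 4 and 6 both add up to 73, so every row sums to 73.
Row 3: 37 + 29 + 0 + 5 + 3 = 74, so the missing entry is 73 − 74 = -1.
Row 2: -6 + 31 − 14 + 28 + 11 = 50, so the missing entry is 73 − 50 = 23.

b = -1, q = 23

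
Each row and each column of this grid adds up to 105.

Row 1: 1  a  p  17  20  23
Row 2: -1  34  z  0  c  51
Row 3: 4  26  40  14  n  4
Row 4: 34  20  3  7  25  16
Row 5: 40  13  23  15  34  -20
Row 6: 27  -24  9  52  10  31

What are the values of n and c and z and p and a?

n = 17, c = -1, z = 22, p = 8, a = 36

The known cells in column 2 total 69, leaving 105 − 69 = 36 for the blank.
The known cells in row 3 total 88, leaving 105 − 88 = 17 for the blank.
The known cells in column 5 total 106, leaving 105 − 106 = -1 for the blank.
The known cells in row 2 total 83, leaving 105 − 83 = 22 for the blank.
The known cells in row 1 total 97, leaving 105 − 97 = 8 for the blank.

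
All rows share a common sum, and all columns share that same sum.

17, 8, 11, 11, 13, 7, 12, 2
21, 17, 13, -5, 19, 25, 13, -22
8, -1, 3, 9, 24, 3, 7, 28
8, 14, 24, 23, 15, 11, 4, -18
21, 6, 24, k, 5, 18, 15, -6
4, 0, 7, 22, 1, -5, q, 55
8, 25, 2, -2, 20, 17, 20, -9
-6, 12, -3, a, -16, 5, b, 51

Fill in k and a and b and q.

Rows 1 and 2 both sum to 81, so that's the common total.
The known cells in row 6 total 84, leaving 81 − 84 = -3 for the blank.
The known cells in column 7 total 68, leaving 81 − 68 = 13 for the blank.
The known cells in row 8 total 56, leaving 81 − 56 = 25 for the blank.
The known cells in row 5 total 83, leaving 81 − 83 = -2 for the blank.

k = -2, a = 25, b = 13, q = -3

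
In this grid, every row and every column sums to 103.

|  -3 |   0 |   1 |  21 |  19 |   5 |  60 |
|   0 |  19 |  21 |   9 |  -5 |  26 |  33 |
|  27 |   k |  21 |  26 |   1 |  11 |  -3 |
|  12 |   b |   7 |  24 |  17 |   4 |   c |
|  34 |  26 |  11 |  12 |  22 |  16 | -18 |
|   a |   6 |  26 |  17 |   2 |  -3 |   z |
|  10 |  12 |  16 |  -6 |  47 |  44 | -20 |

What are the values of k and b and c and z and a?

k = 20, b = 20, c = 19, z = 32, a = 23

Row 3 has 27 + 21 + 26 + 1 + 11 − 3 = 83; the blank must be 103 − 83 = 20.
Column 2 has 0 + 19 + 20 + 26 + 6 + 12 = 83; the blank must be 103 − 83 = 20.
Column 1 has -3 + 0 + 27 + 12 + 34 + 10 = 80; the blank must be 103 − 80 = 23.
Row 6 has 23 + 6 + 26 + 17 + 2 − 3 = 71; the blank must be 103 − 71 = 32.
Row 4 has 12 + 20 + 7 + 24 + 17 + 4 = 84; the blank must be 103 − 84 = 19.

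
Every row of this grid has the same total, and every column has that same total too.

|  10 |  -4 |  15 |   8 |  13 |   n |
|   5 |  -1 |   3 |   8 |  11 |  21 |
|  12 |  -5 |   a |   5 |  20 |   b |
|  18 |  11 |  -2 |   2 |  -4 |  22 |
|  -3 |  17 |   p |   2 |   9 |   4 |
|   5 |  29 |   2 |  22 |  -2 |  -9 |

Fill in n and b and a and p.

n = 5, b = 4, a = 11, p = 18

Rows 2 and 4 both sum to 47, so that's the common total.
The known cells in row 5 total 29, leaving 47 − 29 = 18 for the blank.
The known cells in row 1 total 42, leaving 47 − 42 = 5 for the blank.
The known cells in column 6 total 43, leaving 47 − 43 = 4 for the blank.
The known cells in row 3 total 36, leaving 47 − 36 = 11 for the blank.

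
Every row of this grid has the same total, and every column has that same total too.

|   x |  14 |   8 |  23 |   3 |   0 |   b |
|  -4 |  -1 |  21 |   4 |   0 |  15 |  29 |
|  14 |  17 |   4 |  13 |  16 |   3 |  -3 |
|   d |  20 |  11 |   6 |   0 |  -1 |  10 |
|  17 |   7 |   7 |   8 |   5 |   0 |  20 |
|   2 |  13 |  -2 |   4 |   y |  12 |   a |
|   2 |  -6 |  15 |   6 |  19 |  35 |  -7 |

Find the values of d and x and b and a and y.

d = 18, x = 15, b = 1, a = 14, y = 21

Rows 2 and 3 both sum to 64, so that's the common total.
Column 5 has 3 + 0 + 16 + 0 + 5 + 19 = 43; the blank must be 64 − 43 = 21.
Row 4 has 20 + 11 + 6 + 0 − 1 + 10 = 46; the blank must be 64 − 46 = 18.
Column 1 has -4 + 14 + 18 + 17 + 2 + 2 = 49; the blank must be 64 − 49 = 15.
Row 1 has 15 + 14 + 8 + 23 + 3 + 0 = 63; the blank must be 64 − 63 = 1.
Row 6 has 2 + 13 − 2 + 4 + 21 + 12 = 50; the blank must be 64 − 50 = 14.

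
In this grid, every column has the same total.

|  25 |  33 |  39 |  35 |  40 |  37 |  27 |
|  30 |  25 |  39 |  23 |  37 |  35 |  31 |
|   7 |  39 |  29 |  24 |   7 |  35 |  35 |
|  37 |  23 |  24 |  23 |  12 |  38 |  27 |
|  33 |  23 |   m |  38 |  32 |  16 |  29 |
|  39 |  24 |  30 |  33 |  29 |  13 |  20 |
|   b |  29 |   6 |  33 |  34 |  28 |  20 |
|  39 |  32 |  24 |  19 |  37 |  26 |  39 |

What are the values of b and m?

Column 2 sums to 228 and so does column 7; that's the common total.
In column 1 the known cells total 210, leaving 228 − 210 = 18.
In column 3 the known cells total 191, leaving 228 − 191 = 37.

b = 18, m = 37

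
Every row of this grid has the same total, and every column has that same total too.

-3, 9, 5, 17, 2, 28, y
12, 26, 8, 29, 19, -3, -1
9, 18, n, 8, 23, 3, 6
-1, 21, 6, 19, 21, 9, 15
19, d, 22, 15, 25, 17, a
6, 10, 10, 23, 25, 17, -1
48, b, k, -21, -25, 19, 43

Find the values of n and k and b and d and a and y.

Rows 2 and 4 both sum to 90, so that's the common total.
Row 1 has -3 + 9 + 5 + 17 + 2 + 28 = 58; the blank must be 90 − 58 = 32.
Column 7 has 32 − 1 + 6 + 15 − 1 + 43 = 94; the blank must be 90 − 94 = -4.
Row 3 has 9 + 18 + 8 + 23 + 3 + 6 = 67; the blank must be 90 − 67 = 23.
Column 3 has 5 + 8 + 23 + 6 + 22 + 10 = 74; the blank must be 90 − 74 = 16.
Row 7 has 48 + 16 − 21 − 25 + 19 + 43 = 80; the blank must be 90 − 80 = 10.
Row 5 has 19 + 22 + 15 + 25 + 17 − 4 = 94; the blank must be 90 − 94 = -4.

n = 23, k = 16, b = 10, d = -4, a = -4, y = 32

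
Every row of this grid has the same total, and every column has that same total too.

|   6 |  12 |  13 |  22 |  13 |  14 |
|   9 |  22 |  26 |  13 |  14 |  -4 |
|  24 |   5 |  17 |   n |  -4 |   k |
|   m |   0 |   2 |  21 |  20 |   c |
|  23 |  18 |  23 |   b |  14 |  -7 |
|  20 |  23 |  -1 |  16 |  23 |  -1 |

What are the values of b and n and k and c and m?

Rows 1 and 2 both sum to 80, so that's the common total.
The known cells in row 5 total 71, leaving 80 − 71 = 9 for the blank.
The known cells in column 1 total 82, leaving 80 − 82 = -2 for the blank.
The known cells in column 4 total 81, leaving 80 − 81 = -1 for the blank.
The known cells in row 3 total 41, leaving 80 − 41 = 39 for the blank.
The known cells in row 4 total 41, leaving 80 − 41 = 39 for the blank.

b = 9, n = -1, k = 39, c = 39, m = -2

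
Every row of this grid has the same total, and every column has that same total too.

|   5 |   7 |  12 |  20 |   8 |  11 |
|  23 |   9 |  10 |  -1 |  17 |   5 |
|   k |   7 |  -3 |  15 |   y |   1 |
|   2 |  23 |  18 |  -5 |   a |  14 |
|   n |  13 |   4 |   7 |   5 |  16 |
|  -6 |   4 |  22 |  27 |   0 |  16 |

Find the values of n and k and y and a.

n = 18, k = 21, y = 22, a = 11

Rows 1 and 2 both sum to 63, so that's the common total.
Row 5: 13 + 4 + 7 + 5 + 16 = 45, so its missing entry is 63 − 45 = 18.
Column 1: 5 + 23 + 2 + 18 − 6 = 42, so its missing entry is 63 − 42 = 21.
Row 3: 21 + 7 − 3 + 15 + 1 = 41, so its missing entry is 63 − 41 = 22.
Row 4: 2 + 23 + 18 − 5 + 14 = 52, so its missing entry is 63 − 52 = 11.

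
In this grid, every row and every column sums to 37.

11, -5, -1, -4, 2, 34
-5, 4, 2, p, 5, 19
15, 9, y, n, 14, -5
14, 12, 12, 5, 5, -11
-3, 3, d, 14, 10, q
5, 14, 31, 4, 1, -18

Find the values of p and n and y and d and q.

The known cells in column 6 total 19, leaving 37 − 19 = 18 for the blank.
The known cells in row 5 total 42, leaving 37 − 42 = -5 for the blank.
The known cells in column 3 total 39, leaving 37 − 39 = -2 for the blank.
The known cells in row 3 total 31, leaving 37 − 31 = 6 for the blank.
The known cells in row 2 total 25, leaving 37 − 25 = 12 for the blank.

p = 12, n = 6, y = -2, d = -5, q = 18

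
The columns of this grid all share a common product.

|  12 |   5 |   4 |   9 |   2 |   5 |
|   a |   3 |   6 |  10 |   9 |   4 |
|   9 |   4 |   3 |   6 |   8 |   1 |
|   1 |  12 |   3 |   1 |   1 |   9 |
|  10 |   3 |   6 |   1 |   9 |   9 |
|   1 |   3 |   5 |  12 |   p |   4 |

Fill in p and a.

Columns 3 and 4 each multiply to 6480, so every column has product 6480.
Column 5: 2×9×8×1×9 = 1296, so the missing entry is 6480 ÷ 1296 = 5.
Column 1: 12×9×1×10×1 = 1080, so the missing entry is 6480 ÷ 1080 = 6.

p = 5, a = 6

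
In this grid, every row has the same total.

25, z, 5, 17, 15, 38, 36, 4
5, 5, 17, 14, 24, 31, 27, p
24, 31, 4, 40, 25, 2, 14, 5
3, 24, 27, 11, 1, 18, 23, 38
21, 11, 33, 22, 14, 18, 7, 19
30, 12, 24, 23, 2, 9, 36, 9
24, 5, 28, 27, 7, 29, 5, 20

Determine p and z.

p = 22, z = 5

Rows 3 and 6 both add up to 145, so every row sums to 145.
Row 2: 5 + 5 + 17 + 14 + 24 + 31 + 27 = 123, so the missing entry is 145 − 123 = 22.
Row 1: 25 + 5 + 17 + 15 + 38 + 36 + 4 = 140, so the missing entry is 145 − 140 = 5.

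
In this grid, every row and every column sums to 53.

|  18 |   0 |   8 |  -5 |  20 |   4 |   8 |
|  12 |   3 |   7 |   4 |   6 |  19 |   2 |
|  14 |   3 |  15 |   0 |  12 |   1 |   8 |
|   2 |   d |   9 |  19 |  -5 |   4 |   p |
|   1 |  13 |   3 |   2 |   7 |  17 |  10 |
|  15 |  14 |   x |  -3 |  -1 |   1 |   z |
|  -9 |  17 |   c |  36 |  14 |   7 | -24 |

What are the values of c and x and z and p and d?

c = 12, x = -1, z = 28, p = 21, d = 3

Row 7 has -9 + 17 + 36 + 14 + 7 − 24 = 41; the blank must be 53 − 41 = 12.
Column 2 has 0 + 3 + 3 + 13 + 14 + 17 = 50; the blank must be 53 − 50 = 3.
Row 4 has 2 + 3 + 9 + 19 − 5 + 4 = 32; the blank must be 53 − 32 = 21.
Column 7 has 8 + 2 + 8 + 21 + 10 − 24 = 25; the blank must be 53 − 25 = 28.
Row 6 has 15 + 14 − 3 − 1 + 1 + 28 = 54; the blank must be 53 − 54 = -1.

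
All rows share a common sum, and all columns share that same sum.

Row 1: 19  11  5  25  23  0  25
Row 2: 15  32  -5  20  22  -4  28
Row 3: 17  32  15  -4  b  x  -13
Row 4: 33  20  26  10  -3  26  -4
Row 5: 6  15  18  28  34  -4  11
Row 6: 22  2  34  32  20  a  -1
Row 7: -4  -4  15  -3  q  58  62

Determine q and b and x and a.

q = -16, b = 28, x = 33, a = -1

Rows 1 and 2 both sum to 108, so that's the common total.
The known cells in row 7 total 124, leaving 108 − 124 = -16 for the blank.
The known cells in column 5 total 80, leaving 108 − 80 = 28 for the blank.
The known cells in row 3 total 75, leaving 108 − 75 = 33 for the blank.
The known cells in row 6 total 109, leaving 108 − 109 = -1 for the blank.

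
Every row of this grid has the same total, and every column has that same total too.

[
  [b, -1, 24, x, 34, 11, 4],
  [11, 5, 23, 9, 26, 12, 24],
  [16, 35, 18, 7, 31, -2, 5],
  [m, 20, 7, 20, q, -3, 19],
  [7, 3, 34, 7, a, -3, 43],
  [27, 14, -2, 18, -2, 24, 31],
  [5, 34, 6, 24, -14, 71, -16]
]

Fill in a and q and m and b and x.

Rows 2 and 3 both sum to 110, so that's the common total.
Row 5 has 7 + 3 + 34 + 7 − 3 + 43 = 91; the blank must be 110 − 91 = 19.
Column 5 has 34 + 26 + 31 + 19 − 2 − 14 = 94; the blank must be 110 − 94 = 16.
Column 4 has 9 + 7 + 20 + 7 + 18 + 24 = 85; the blank must be 110 − 85 = 25.
Row 1 has -1 + 24 + 25 + 34 + 11 + 4 = 97; the blank must be 110 − 97 = 13.
Row 4 has 20 + 7 + 20 + 16 − 3 + 19 = 79; the blank must be 110 − 79 = 31.

a = 19, q = 16, m = 31, b = 13, x = 25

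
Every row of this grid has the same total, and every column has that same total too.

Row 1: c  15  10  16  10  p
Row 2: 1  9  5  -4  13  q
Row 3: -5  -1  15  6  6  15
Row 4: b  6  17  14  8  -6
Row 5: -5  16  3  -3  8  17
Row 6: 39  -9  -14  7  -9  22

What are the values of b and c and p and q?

Rows 3 and 5 both sum to 36, so that's the common total.
Row 2: 1 + 9 + 5 − 4 + 13 = 24, so its missing entry is 36 − 24 = 12.
Column 6: 12 + 15 − 6 + 17 + 22 = 60, so its missing entry is 36 − 60 = -24.
Row 1: 15 + 10 + 16 + 10 − 24 = 27, so its missing entry is 36 − 27 = 9.
Row 4: 6 + 17 + 14 + 8 − 6 = 39, so its missing entry is 36 − 39 = -3.

b = -3, c = 9, p = -24, q = 12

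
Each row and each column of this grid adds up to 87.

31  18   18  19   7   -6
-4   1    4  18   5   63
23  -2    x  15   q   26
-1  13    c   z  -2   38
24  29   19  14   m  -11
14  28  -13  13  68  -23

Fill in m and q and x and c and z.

m = 12, q = -3, x = 28, c = 31, z = 8

The known cells in row 5 total 75, leaving 87 − 75 = 12 for the blank.
The known cells in column 5 total 90, leaving 87 − 90 = -3 for the blank.
The known cells in column 4 total 79, leaving 87 − 79 = 8 for the blank.
The known cells in row 3 total 59, leaving 87 − 59 = 28 for the blank.
The known cells in row 4 total 56, leaving 87 − 56 = 31 for the blank.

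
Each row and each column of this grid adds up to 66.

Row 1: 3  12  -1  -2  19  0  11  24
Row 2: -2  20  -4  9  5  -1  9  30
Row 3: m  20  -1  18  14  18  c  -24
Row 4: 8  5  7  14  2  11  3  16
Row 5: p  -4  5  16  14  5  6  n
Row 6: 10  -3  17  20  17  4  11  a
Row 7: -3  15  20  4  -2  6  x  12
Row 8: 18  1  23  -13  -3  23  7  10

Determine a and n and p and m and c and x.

The known cells in row 6 total 76, leaving 66 − 76 = -10 for the blank.
The known cells in row 7 total 52, leaving 66 − 52 = 14 for the blank.
The known cells in column 7 total 61, leaving 66 − 61 = 5 for the blank.
The known cells in row 3 total 50, leaving 66 − 50 = 16 for the blank.
The known cells in column 1 total 50, leaving 66 − 50 = 16 for the blank.
The known cells in row 5 total 58, leaving 66 − 58 = 8 for the blank.

a = -10, n = 8, p = 16, m = 16, c = 5, x = 14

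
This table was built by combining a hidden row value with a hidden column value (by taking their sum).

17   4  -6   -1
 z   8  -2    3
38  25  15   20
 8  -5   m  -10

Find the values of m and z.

The difference between any two rows is the same in every column — this is an addition table with the headers hidden.
Row 4 minus row 1 is -10 − (-1) = -9, so its entry in column 3 is -6 + (-9) = -15.
Row 2 minus row 1 is 3 − (-1) = 4, so its entry in column 1 is 17 + 4 = 21.

m = -15, z = 21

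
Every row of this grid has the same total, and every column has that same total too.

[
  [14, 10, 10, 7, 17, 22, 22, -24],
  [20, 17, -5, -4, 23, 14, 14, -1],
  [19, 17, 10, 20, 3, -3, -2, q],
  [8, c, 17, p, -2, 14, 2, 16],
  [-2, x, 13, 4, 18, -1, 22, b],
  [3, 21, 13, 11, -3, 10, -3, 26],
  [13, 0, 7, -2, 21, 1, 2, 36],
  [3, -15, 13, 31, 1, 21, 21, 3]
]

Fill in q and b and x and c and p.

Rows 1 and 2 both sum to 78, so that's the common total.
The known cells in row 3 total 64, leaving 78 − 64 = 14 for the blank.
The known cells in column 4 total 67, leaving 78 − 67 = 11 for the blank.
The known cells in row 4 total 66, leaving 78 − 66 = 12 for the blank.
The known cells in column 2 total 62, leaving 78 − 62 = 16 for the blank.
The known cells in row 5 total 70, leaving 78 − 70 = 8 for the blank.

q = 14, b = 8, x = 16, c = 12, p = 11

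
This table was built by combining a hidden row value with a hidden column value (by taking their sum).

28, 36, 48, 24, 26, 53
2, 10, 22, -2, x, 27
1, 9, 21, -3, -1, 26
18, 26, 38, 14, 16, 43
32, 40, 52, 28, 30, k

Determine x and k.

The difference between any two rows is the same in every column — this is an addition table with the headers hidden.
Row 2 minus row 1 is -2 − 24 = -26, so its entry in column 5 is 26 + (-26) = 0.
Row 5 minus row 1 is 28 − 24 = 4, so its entry in column 6 is 53 + 4 = 57.

x = 0, k = 57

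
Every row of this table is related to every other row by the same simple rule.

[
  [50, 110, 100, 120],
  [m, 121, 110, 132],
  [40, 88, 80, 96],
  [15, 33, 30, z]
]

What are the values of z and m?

Each row is a constant multiple of every other row — this is a multiplication table with the headers hidden.
Row 4 is 30/100 = 3/10 times row 1, so its entry in column 4 is 120 × 3/10 = 36.
Row 2 is 110/100 = 11/10 times row 1, so its entry in column 1 is 50 × 11/10 = 55.

z = 36, m = 55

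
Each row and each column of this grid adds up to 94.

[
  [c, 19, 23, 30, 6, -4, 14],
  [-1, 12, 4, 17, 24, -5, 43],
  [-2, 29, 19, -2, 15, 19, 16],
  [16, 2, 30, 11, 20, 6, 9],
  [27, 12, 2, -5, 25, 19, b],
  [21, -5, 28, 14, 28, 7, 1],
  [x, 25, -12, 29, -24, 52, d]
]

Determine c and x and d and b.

c = 6, x = 27, d = -3, b = 14

Row 5: 27 + 12 + 2 − 5 + 25 + 19 = 80, so its missing entry is 94 − 80 = 14.
Column 7: 14 + 43 + 16 + 9 + 14 + 1 = 97, so its missing entry is 94 − 97 = -3.
Row 7: 25 − 12 + 29 − 24 + 52 − 3 = 67, so its missing entry is 94 − 67 = 27.
Row 1: 19 + 23 + 30 + 6 − 4 + 14 = 88, so its missing entry is 94 − 88 = 6.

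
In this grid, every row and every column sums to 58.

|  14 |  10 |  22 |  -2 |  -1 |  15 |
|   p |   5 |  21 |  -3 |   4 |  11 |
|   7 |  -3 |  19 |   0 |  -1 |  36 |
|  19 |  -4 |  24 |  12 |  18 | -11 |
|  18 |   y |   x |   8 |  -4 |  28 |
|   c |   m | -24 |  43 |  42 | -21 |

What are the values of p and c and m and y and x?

p = 20, c = -20, m = 38, y = 12, x = -4

Column 3: 22 + 21 + 19 + 24 − 24 = 62, so its missing entry is 58 − 62 = -4.
Row 2: 5 + 21 − 3 + 4 + 11 = 38, so its missing entry is 58 − 38 = 20.
Column 1: 14 + 20 + 7 + 19 + 18 = 78, so its missing entry is 58 − 78 = -20.
Row 6: -20 − 24 + 43 + 42 − 21 = 20, so its missing entry is 58 − 20 = 38.
Row 5: 18 − 4 + 8 − 4 + 28 = 46, so its missing entry is 58 − 46 = 12.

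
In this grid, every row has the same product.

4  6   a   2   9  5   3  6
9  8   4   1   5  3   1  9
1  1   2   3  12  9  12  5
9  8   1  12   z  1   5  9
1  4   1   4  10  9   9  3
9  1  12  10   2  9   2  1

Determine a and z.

a = 1, z = 1

Rows 3 and 6 each multiply to 38880, so every row has product 38880.
Row 1: 4×6×2×9×5×3×6 = 38880, so the missing entry is 38880 ÷ 38880 = 1.
Row 4: 9×8×1×12×1×5×9 = 38880, so the missing entry is 38880 ÷ 38880 = 1.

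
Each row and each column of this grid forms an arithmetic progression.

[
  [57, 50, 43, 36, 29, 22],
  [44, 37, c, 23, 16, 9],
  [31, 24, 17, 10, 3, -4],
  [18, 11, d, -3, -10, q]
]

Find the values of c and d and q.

Along each row the entries change by -7 per step; down each column they change by -13.
Row 2: from 44 at column 1, stepping by -7 to column 3 gives 30.
Row 4: from 18 at column 1, stepping by -7 to column 3 gives 4.
Row 4: from 18 at column 1, stepping by -7 to column 6 gives -17.

c = 30, d = 4, q = -17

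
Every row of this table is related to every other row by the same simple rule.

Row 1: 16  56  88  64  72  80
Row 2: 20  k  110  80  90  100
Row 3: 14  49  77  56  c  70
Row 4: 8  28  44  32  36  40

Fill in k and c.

Each row is a constant multiple of every other row — this is a multiplication table with the headers hidden.
Row 2 is 80/64 = 5/4 times row 1, so its entry in column 2 is 56 × 5/4 = 70.
Row 3 is 56/64 = 7/8 times row 1, so its entry in column 5 is 72 × 7/8 = 63.

k = 70, c = 63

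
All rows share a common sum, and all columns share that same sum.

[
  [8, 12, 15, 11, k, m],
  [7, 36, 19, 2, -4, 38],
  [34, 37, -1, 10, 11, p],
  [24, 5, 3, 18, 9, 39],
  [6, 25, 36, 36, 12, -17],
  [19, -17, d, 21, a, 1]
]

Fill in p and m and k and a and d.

p = 7, m = 30, k = 22, a = 48, d = 26

Rows 2 and 4 both sum to 98, so that's the common total.
Row 3 has 34 + 37 − 1 + 10 + 11 = 91; the blank must be 98 − 91 = 7.
Column 6 has 38 + 7 + 39 − 17 + 1 = 68; the blank must be 98 − 68 = 30.
Row 1 has 8 + 12 + 15 + 11 + 30 = 76; the blank must be 98 − 76 = 22.
Column 5 has 22 − 4 + 11 + 9 + 12 = 50; the blank must be 98 − 50 = 48.
Row 6 has 19 − 17 + 21 + 48 + 1 = 72; the blank must be 98 − 72 = 26.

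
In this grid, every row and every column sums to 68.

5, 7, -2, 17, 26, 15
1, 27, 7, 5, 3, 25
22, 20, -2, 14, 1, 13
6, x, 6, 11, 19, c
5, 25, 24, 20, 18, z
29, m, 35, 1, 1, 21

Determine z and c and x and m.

Row 5: 5 + 25 + 24 + 20 + 18 = 92, so its missing entry is 68 − 92 = -24.
Row 6: 29 + 35 + 1 + 1 + 21 = 87, so its missing entry is 68 − 87 = -19.
Column 2: 7 + 27 + 20 + 25 − 19 = 60, so its missing entry is 68 − 60 = 8.
Row 4: 6 + 8 + 6 + 11 + 19 = 50, so its missing entry is 68 − 50 = 18.

z = -24, c = 18, x = 8, m = -19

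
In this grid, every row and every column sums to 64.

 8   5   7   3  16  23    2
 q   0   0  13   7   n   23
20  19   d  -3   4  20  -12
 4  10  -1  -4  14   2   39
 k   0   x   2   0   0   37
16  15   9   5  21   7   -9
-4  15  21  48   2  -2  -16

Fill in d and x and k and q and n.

d = 16, x = 12, k = 13, q = 7, n = 14

The known cells in column 6 total 50, leaving 64 − 50 = 14 for the blank.
The known cells in row 3 total 48, leaving 64 − 48 = 16 for the blank.
The known cells in column 3 total 52, leaving 64 − 52 = 12 for the blank.
The known cells in row 5 total 51, leaving 64 − 51 = 13 for the blank.
The known cells in row 2 total 57, leaving 64 − 57 = 7 for the blank.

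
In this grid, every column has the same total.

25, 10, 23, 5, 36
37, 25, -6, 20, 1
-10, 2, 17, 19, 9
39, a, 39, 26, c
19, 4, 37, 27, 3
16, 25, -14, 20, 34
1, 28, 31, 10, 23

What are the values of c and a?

c = 21, a = 33

The complete columns each total 127.
Column 5 is missing 127 − 106 = 21 (since 36 + 1 + 9 + 3 + 34 + 23 = 106).
Column 2 is missing 127 − 94 = 33 (since 10 + 25 + 2 + 4 + 25 + 28 = 94).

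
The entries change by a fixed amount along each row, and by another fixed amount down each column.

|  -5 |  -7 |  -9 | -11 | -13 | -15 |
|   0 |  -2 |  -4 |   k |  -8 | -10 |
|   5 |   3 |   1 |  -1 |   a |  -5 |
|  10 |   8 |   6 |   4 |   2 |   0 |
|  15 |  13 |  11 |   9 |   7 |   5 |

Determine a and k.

a = -3, k = -6

Along each row the entries change by -2 per step; down each column they change by 5.
Row 3: from 5 at column 1, stepping by -2 to column 5 gives -3.
Row 2: from 0 at column 1, stepping by -2 to column 4 gives -6.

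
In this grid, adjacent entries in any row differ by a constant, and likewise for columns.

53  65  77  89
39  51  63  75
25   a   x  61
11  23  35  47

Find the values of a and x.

Along each row the entries change by 12 per step; down each column they change by -14.
Row 3: from 25 at column 1, stepping by 12 to column 2 gives 37.
Row 3: from 25 at column 1, stepping by 12 to column 3 gives 49.

a = 37, x = 49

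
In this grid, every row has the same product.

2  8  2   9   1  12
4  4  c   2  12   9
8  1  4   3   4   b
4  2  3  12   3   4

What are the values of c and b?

c = 1, b = 9

Rows 1 and 4 each multiply to 3456, so every row has product 3456.
Row 2: 4×4×2×12×9 = 3456, so the missing entry is 3456 ÷ 3456 = 1.
Row 3: 8×1×4×3×4 = 384, so the missing entry is 3456 ÷ 384 = 9.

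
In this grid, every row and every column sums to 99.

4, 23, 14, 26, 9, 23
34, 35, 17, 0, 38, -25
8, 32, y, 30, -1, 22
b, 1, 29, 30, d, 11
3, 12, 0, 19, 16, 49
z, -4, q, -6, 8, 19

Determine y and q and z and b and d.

The known cells in column 5 total 70, leaving 99 − 70 = 29 for the blank.
The known cells in row 4 total 100, leaving 99 − 100 = -1 for the blank.
The known cells in column 1 total 48, leaving 99 − 48 = 51 for the blank.
The known cells in row 3 total 91, leaving 99 − 91 = 8 for the blank.
The known cells in row 6 total 68, leaving 99 − 68 = 31 for the blank.

y = 8, q = 31, z = 51, b = -1, d = 29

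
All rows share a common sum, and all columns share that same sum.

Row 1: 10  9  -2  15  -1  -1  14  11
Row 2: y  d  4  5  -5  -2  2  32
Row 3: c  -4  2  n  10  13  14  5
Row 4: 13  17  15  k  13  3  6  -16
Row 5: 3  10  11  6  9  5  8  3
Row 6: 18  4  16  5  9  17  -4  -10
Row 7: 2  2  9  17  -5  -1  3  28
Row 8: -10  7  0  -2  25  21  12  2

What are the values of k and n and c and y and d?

k = 4, n = 5, c = 10, y = 9, d = 10

Rows 1 and 5 both sum to 55, so that's the common total.
Column 2 has 9 − 4 + 17 + 10 + 4 + 2 + 7 = 45; the blank must be 55 − 45 = 10.
Row 4 has 13 + 17 + 15 + 13 + 3 + 6 − 16 = 51; the blank must be 55 − 51 = 4.
Column 4 has 15 + 5 + 4 + 6 + 5 + 17 − 2 = 50; the blank must be 55 − 50 = 5.
Row 3 has -4 + 2 + 5 + 10 + 13 + 14 + 5 = 45; the blank must be 55 − 45 = 10.
Row 2 has 10 + 4 + 5 − 5 − 2 + 2 + 32 = 46; the blank must be 55 − 46 = 9.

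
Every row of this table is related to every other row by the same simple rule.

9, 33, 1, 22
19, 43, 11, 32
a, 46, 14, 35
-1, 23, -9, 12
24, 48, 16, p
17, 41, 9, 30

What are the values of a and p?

The difference between any two rows is the same in every column — this is an addition table with the headers hidden.
Row 3 minus row 1 is 14 − 1 = 13, so its entry in column 1 is 9 + 13 = 22.
Row 5 minus row 1 is 16 − 1 = 15, so its entry in column 4 is 22 + 15 = 37.

a = 22, p = 37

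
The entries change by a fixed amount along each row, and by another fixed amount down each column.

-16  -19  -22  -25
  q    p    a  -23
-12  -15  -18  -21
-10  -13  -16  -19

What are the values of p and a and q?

Along each row the entries change by -3 per step; down each column they change by 2.
Column 2: from -19 at row 1, stepping by 2 to row 2 gives -17.
Column 3: from -22 at row 1, stepping by 2 to row 2 gives -20.
Column 1: from -16 at row 1, stepping by 2 to row 2 gives -14.

p = -17, a = -20, q = -14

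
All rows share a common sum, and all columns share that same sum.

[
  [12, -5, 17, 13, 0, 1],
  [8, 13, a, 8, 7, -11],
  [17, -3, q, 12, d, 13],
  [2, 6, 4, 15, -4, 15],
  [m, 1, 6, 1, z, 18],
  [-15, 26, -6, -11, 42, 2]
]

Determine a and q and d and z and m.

Rows 1 and 4 both sum to 38, so that's the common total.
The known cells in row 2 total 25, leaving 38 − 25 = 13 for the blank.
The known cells in column 1 total 24, leaving 38 − 24 = 14 for the blank.
The known cells in row 5 total 40, leaving 38 − 40 = -2 for the blank.
The known cells in column 5 total 43, leaving 38 − 43 = -5 for the blank.
The known cells in row 3 total 34, leaving 38 − 34 = 4 for the blank.

a = 13, q = 4, d = -5, z = -2, m = 14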